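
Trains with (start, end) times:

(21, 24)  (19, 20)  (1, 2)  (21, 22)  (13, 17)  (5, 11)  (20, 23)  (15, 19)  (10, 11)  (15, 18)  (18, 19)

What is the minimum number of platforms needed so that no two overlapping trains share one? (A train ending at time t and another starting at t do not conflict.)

Count concurrent intervals with a sweep; the peak is the room count.
Events (time:±→running): 1:+→1 2:-→0 5:+→1 10:+→2 11:-→1 11:-→0 13:+→1 15:+→2 15:+→3 … peak 3.

3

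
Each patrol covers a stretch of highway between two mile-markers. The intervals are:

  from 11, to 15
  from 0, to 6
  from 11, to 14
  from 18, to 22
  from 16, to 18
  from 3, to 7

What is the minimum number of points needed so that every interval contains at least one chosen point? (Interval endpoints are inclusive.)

Process intervals by earliest right end; each time one isn't hit yet, stab at its right endpoint.
Sorted: [0,6] [3,7] [11,14] [11,15] [16,18] [18,22]
{[0,6],[3,7]} hit by 6; {[11,14],[11,15]} hit by 14; {[16,18],[18,22]} hit by 18.
Points: 6, 14, 18 (3 total).

3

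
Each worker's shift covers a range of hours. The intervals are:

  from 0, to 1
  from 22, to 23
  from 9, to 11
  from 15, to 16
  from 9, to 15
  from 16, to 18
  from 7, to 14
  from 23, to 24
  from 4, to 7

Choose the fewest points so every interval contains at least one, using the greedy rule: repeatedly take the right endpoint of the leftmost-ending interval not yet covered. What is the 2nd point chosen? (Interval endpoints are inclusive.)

7

By right end: [0,1]  [4,7]  [9,11]  [7,14]  [9,15]  [15,16]  [16,18]  [22,23]  [23,24]
[0,1] uncovered → point at 1; [4,7] uncovered → point at 7; [9,11] uncovered → point at 11; [15,16] uncovered → point at 16; [22,23] uncovered → point at 23.
Points: 1, 7, 11, 16, 23 (5 total).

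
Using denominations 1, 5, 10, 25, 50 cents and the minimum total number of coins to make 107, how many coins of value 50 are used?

2

Greedy: take as many of the largest coin as possible, then repeat with the remainder.
107 − 2×50→7 − 1×5→2 − 2×1→0
Count of 50: 2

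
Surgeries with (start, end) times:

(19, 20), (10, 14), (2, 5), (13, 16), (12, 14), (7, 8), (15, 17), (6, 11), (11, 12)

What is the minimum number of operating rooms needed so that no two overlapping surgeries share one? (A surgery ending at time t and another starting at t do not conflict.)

3

Count concurrent intervals with a sweep; the peak is the room count.
starts: [2, 6, 7, 10, 11, 12, 13, 15, 19]
ends:   [5, 8, 11, 12, 14, 14, 16, 17, 20]
s2→1 e5→0 s6→1 s7→2 e8→1 s10→2 e11→1 s11→2 e12→1 s12→2 s13→3  — peak 3.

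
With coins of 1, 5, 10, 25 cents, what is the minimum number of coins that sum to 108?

108 = 4×25 + 1×5 + 3×1
Total coins = 4 + 1 + 3 = 8

8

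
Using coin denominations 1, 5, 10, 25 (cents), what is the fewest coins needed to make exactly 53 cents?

Use the largest denomination that fits, subtract, and repeat.
53 − 2×25→3 − 3×1→0
Total coins = 2 + 3 = 5

5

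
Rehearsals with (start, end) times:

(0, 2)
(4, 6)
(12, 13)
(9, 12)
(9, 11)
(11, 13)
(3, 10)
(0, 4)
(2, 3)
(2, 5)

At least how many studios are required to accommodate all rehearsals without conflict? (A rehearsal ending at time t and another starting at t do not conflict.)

3

starts: [0, 0, 2, 2, 3, 4, 9, 9, 11, 12]
ends:   [2, 3, 4, 5, 6, 10, 11, 12, 13, 13]
s0→1 s0→2 e2→1 s2→2 s2→3  — peak 3.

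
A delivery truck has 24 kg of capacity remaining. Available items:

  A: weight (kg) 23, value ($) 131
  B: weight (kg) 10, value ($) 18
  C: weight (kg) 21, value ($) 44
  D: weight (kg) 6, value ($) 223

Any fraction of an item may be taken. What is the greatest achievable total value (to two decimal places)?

Sort by value per unit weight and fill in that order.
Ratios (sorted): D 37.17, A 5.70, C 2.10, B 1.80
take D (6 @ 223); take 18/23 of A → 102.52. Capacity used 24/24.
Total value = 325.52

325.52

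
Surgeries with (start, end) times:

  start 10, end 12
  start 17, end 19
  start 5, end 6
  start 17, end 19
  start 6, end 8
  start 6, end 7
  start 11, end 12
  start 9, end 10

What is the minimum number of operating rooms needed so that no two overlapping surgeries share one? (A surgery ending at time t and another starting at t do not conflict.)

2

starts: [5, 6, 6, 9, 10, 11, 17, 17]
ends:   [6, 7, 8, 10, 12, 12, 19, 19]
s5→1 e6→0 s6→1 s6→2  — peak 2.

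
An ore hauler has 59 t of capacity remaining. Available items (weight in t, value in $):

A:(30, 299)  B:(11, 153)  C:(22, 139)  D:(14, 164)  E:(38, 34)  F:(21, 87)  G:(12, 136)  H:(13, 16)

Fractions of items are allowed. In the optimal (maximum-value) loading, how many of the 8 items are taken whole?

Order: B (153/11=13.91) > D (164/14=11.71) > G (136/12=11.33) > A (299/30=9.97) > C (139/22=6.32) > F (87/21=4.14) > H (16/13=1.23) > E (34/38=0.89)
Fill: take B (11 @ 153) → take D (14 @ 164) → take G (12 @ 136) → take 22/30 of A → 219.27; 59/59 used.
3 item(s) taken whole; one partial (take 22/30 of A).

3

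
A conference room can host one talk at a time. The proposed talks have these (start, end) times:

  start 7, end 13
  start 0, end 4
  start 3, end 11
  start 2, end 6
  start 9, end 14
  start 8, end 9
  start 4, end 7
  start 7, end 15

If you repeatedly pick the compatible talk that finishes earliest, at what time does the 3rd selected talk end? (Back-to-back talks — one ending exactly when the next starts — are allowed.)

Sort by end time and greedily take each interval whose start is ≥ the last chosen end.
By end time: (0,4), (2,6), (4,7), (8,9), (3,11), (7,13), (9,14), (7,15).
Pick (0,4); next start ≥ 4 → (4,7); next start ≥ 7 → (8,9); next start ≥ 9 → (9,14).
Selected: (0,4) (4,7) (8,9) (9,14)

9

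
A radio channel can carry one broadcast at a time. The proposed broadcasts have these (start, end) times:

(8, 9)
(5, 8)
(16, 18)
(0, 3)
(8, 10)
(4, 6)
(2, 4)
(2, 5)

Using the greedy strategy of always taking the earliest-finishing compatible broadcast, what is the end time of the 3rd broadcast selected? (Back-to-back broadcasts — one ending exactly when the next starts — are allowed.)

Sort by end time and greedily take each interval whose start is ≥ the last chosen end.
Sorted by end: (0,3)  (2,4)  (2,5)  (4,6)  (5,8)  (8,9)  (8,10)  (16,18)
take (0,3); skip (2,4); take (4,6); skip (5,8); take (8,9); take (16,18).
Selected: (0,3) (4,6) (8,9) (16,18)

9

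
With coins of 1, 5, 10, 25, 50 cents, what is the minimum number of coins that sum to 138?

7

138 − 2×50→38 − 1×25→13 − 1×10→3 − 3×1→0
Total coins = 2 + 1 + 1 + 3 = 7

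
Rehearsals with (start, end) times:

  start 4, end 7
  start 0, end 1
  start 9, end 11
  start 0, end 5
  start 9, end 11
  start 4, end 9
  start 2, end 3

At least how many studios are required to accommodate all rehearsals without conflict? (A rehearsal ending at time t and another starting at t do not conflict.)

3

Count concurrent intervals with a sweep; the peak is the room count.
starts: [0, 0, 2, 4, 4, 9, 9]
ends:   [1, 3, 5, 7, 9, 11, 11]
s0→1 s0→2 e1→1 s2→2 e3→1 s4→2 s4→3  — peak 3.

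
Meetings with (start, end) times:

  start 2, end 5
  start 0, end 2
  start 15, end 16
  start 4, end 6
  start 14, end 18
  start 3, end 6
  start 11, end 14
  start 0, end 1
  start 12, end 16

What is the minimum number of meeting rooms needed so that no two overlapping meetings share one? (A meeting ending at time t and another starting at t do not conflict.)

Count concurrent intervals with a sweep; the peak is the room count.
starts: [0, 0, 2, 3, 4, 11, 12, 14, 15]
ends:   [1, 2, 5, 6, 6, 14, 16, 16, 18]
s0→1 s0→2 e1→1 e2→0 s2→1 s3→2 s4→3  — peak 3.

3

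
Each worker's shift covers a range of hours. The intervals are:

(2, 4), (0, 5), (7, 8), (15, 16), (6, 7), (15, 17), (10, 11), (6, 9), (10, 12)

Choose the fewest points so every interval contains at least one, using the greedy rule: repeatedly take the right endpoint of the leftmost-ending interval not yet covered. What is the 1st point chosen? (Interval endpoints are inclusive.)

4

By right end: [2,4]  [0,5]  [6,7]  [7,8]  [6,9]  [10,11]  [10,12]  [15,16]  [15,17]
[2,4] uncovered → point at 4; [6,7] uncovered → point at 7; [10,11] uncovered → point at 11; [15,16] uncovered → point at 16.
Points: 4, 7, 11, 16 (4 total).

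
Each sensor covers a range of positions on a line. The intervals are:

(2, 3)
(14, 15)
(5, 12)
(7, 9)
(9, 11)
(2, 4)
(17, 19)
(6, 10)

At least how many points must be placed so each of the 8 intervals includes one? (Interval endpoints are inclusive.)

Process intervals by earliest right end; each time one isn't hit yet, stab at its right endpoint.
By right end: [2,3]  [2,4]  [7,9]  [6,10]  [9,11]  [5,12]  [14,15]  [17,19]
[2,3] uncovered → point at 3; [7,9] uncovered → point at 9; [14,15] uncovered → point at 15; [17,19] uncovered → point at 19.
Points: 3, 9, 15, 19 (4 total).

4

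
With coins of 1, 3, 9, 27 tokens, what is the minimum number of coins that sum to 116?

Greedy: take as many of the largest coin as possible, then repeat with the remainder.
116 − 4×27→8 − 2×3→2 − 2×1→0
Total coins = 4 + 2 + 2 = 8

8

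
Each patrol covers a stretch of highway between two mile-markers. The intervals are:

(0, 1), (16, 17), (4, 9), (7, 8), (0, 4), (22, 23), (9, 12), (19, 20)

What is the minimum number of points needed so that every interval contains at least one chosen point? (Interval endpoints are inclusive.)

6

Sort by right endpoint; whenever an interval is uncovered, place a point at its right end.
Sorted: [0,1] [0,4] [7,8] [4,9] [9,12] [16,17] [19,20] [22,23]
{[0,1],[0,4]} hit by 1; {[7,8],[4,9]} hit by 8; {[9,12]} hit by 12; {[16,17]} hit by 17; {[19,20]} hit by 20; {[22,23]} hit by 23.
Points: 1, 8, 12, 17, 20, 23 (6 total).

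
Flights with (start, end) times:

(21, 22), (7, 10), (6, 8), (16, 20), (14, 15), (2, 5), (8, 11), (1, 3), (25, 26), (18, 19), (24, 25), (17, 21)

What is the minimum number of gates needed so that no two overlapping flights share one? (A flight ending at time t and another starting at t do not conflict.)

Count concurrent intervals with a sweep; the peak is the room count.
Events (time:±→running): 1:+→1 2:+→2 3:-→1 5:-→0 6:+→1 7:+→2 8:-→1 8:+→2 10:-→1 11:-→0 14:+→1 15:-→0 16:+→1 17:+→2 18:+→3 … peak 3.

3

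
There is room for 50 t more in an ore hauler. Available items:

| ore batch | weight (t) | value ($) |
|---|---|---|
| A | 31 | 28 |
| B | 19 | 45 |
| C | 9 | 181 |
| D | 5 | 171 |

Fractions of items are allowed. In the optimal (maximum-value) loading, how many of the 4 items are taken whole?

Order: D (171/5=34.20) > C (181/9=20.11) > B (45/19=2.37) > A (28/31=0.90)
Fill: take D (5 @ 171) → take C (9 @ 181) → take B (19 @ 45) → take 17/31 of A → 15.35; 50/50 used.
3 item(s) taken whole; one partial (take 17/31 of A).

3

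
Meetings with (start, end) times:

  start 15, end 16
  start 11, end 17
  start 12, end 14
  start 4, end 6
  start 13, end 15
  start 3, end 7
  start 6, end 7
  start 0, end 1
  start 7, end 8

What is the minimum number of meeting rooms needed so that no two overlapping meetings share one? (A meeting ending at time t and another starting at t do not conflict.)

starts: [0, 3, 4, 6, 7, 11, 12, 13, 15]
ends:   [1, 6, 7, 7, 8, 14, 15, 16, 17]
s0→1 e1→0 s3→1 s4→2 e6→1 s6→2 e7→1 e7→0 s7→1 e8→0 s11→1 s12→2 s13→3  — peak 3.

3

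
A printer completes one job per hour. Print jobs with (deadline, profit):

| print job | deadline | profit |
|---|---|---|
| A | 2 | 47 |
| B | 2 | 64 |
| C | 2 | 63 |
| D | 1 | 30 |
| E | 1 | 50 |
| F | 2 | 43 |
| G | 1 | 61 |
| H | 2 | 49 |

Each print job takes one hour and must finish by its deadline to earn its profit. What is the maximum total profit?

127

Sort by profit descending; place each in the latest free slot ≤ its deadline.
By profit: B(d2,64), C(d2,63), G(d1,61), E(d1,50), H(d2,49), A(d2,47), F(d2,43), D(d1,30)
B→slot 2; C→slot 1; G skipped; E skipped; H skipped; A skipped; F skipped; D skipped.
Profit = 63 + 64 = 127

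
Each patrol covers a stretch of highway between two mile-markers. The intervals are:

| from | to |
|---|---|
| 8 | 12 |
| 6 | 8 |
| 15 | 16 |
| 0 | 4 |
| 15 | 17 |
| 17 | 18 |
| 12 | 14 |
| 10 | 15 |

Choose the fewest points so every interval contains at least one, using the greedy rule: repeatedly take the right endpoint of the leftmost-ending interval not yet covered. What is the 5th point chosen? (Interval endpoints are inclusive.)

18

Sort by right endpoint; whenever an interval is uncovered, place a point at its right end.
By right end: [0,4]  [6,8]  [8,12]  [12,14]  [10,15]  [15,16]  [15,17]  [17,18]
[0,4] uncovered → point at 4; [6,8] uncovered → point at 8; [12,14] uncovered → point at 14; [15,16] uncovered → point at 16; [17,18] uncovered → point at 18.
Points: 4, 8, 14, 16, 18 (5 total).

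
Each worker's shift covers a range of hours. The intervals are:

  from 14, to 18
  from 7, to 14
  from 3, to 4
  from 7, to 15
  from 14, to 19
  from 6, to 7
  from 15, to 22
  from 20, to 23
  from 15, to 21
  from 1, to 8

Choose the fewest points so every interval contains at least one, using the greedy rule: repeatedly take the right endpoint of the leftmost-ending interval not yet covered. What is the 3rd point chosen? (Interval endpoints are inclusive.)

Process intervals by earliest right end; each time one isn't hit yet, stab at its right endpoint.
By right end: [3,4]  [6,7]  [1,8]  [7,14]  [7,15]  [14,18]  [14,19]  [15,21]  [15,22]  [20,23]
[3,4] uncovered → point at 4; [6,7] uncovered → point at 7; [14,18] uncovered → point at 18; [20,23] uncovered → point at 23.
Points: 4, 7, 18, 23 (4 total).

18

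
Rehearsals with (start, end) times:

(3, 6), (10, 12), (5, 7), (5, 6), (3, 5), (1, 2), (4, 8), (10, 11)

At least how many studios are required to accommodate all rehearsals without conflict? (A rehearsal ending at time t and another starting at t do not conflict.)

The answer is the maximum number of intervals overlapping at any instant.
Events (time:±→running): 1:+→1 2:-→0 3:+→1 3:+→2 4:+→3 5:-→2 5:+→3 5:+→4 … peak 4.

4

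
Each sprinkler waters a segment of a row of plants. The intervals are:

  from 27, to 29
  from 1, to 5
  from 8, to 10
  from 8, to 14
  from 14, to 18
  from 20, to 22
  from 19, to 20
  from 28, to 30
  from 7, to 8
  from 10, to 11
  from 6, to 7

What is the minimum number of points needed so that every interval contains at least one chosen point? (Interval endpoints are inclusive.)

6

By right end: [1,5]  [6,7]  [7,8]  [8,10]  [10,11]  [8,14]  [14,18]  [19,20]  [20,22]  [27,29]  [28,30]
[1,5] uncovered → point at 5; [6,7] uncovered → point at 7; [8,10] uncovered → point at 10; [14,18] uncovered → point at 18; [19,20] uncovered → point at 20; [27,29] uncovered → point at 29.
Points: 5, 7, 10, 18, 20, 29 (6 total).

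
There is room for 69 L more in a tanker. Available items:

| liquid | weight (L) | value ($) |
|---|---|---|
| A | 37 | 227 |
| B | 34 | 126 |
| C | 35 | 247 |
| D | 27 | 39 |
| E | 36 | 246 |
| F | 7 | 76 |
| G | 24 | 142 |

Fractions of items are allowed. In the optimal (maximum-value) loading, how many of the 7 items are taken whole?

Greedy by value/weight ratio, highest first.
Ratios (sorted): F 10.86, C 7.06, E 6.83, A 6.14, G 5.92, B 3.71, D 1.44
take F (7 @ 76); take C (35 @ 247); take 27/36 of E → 184.50. Capacity used 69/69.
2 item(s) taken whole; one partial (take 27/36 of E).

2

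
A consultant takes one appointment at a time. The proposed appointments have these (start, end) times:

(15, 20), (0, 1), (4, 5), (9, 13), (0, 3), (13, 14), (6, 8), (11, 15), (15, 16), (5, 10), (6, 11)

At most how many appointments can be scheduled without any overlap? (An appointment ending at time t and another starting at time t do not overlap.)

Sort by end time and greedily take each interval whose start is ≥ the last chosen end.
Sorted by end: (0,1)  (0,3)  (4,5)  (6,8)  (5,10)  (6,11)  (9,13)  (13,14)  (11,15)  (15,16)  (15,20)
take (0,1); skip (0,3); take (4,5); take (6,8); take (9,13); take (13,14); take (15,16); skip (15,20).
Selected 6 appointments.

6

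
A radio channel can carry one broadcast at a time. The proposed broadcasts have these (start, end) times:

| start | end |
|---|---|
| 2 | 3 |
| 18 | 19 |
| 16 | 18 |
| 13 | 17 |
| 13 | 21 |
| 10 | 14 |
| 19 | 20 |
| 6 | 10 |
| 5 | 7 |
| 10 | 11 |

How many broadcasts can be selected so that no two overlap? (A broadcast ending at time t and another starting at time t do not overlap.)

Greedy by earliest finish: after sorting by end time, pick each interval compatible with the last pick.
By end time: (2,3), (5,7), (6,10), (10,11), (10,14), (13,17), (16,18), (18,19), (19,20), (13,21).
Pick (2,3); next start ≥ 3 → (5,7); next start ≥ 7 → (10,11); next start ≥ 11 → (13,17); next start ≥ 17 → (18,19); next start ≥ 19 → (19,20).
Selected 6 broadcasts.

6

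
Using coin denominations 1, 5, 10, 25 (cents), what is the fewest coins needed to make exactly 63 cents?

6

63 = 2×25 + 1×10 + 3×1
Total coins = 2 + 1 + 3 = 6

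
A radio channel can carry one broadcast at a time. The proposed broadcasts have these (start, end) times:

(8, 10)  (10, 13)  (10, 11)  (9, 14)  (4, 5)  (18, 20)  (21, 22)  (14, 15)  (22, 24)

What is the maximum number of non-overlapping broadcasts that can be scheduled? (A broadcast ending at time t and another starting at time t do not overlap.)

7

Order by finish time; keep every interval that doesn't clash with the previous kept one.
Sorted by end: (4,5)  (8,10)  (10,11)  (10,13)  (9,14)  (14,15)  (18,20)  (21,22)  (22,24)
take (4,5); take (8,10); take (10,11); skip (9,14); take (14,15); take (18,20); take (21,22); take (22,24).
Selected 7 broadcasts.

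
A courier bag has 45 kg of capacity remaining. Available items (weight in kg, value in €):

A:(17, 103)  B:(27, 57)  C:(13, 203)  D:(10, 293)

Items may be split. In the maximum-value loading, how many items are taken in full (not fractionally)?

3

Greedy by value/weight ratio, highest first.
Order: D (293/10=29.30) > C (203/13=15.62) > A (103/17=6.06) > B (57/27=2.11)
Fill: take D (10 @ 293) → take C (13 @ 203) → take A (17 @ 103) → take 5/27 of B → 10.56; 45/45 used.
3 item(s) taken whole; one partial (take 5/27 of B).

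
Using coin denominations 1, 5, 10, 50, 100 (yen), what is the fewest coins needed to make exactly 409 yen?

Greedy: take as many of the largest coin as possible, then repeat with the remainder.
409 − 4×100→9 − 1×5→4 − 4×1→0
Total coins = 4 + 1 + 4 = 9

9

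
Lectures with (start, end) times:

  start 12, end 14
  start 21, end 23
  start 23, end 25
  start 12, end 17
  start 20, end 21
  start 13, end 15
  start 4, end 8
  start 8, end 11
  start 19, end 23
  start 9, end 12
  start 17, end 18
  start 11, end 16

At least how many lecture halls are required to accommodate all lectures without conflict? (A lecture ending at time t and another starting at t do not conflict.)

4

Count concurrent intervals with a sweep; the peak is the room count.
starts: [4, 8, 9, 11, 12, 12, 13, 17, 19, 20, 21, 23]
ends:   [8, 11, 12, 14, 15, 16, 17, 18, 21, 23, 23, 25]
s4→1 e8→0 s8→1 s9→2 e11→1 s11→2 e12→1 s12→2 s12→3 s13→4  — peak 4.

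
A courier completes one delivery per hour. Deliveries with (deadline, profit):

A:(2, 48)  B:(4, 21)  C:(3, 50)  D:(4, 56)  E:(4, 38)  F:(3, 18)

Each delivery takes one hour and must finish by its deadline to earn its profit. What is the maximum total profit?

Profit order: D=56 C=50 A=48 E=38 B=21 F=18
Assign: D→slot 4, C→slot 3, A→slot 2, E→slot 1, B skipped, F skipped.
Slots: [1:E] [2:A] [3:C] [4:D]
Profit = 38 + 48 + 50 + 56 = 192

192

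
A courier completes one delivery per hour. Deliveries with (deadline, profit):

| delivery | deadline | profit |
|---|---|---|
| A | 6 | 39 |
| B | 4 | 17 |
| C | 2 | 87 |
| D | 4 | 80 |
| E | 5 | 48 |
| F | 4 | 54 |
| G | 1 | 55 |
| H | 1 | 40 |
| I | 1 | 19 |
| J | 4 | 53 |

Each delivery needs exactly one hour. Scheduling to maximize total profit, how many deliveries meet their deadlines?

Profit order: C=87 D=80 G=55 F=54 J=53 E=48 H=40 A=39 I=19 B=17
Assign: C→slot 2, D→slot 4, G→slot 1, F→slot 3, J skipped, E→slot 5, H skipped, A→slot 6, I skipped, B skipped.
Slots: [1:G] [2:C] [3:F] [4:D] [5:E] [6:A]
6 of 10 scheduled.

6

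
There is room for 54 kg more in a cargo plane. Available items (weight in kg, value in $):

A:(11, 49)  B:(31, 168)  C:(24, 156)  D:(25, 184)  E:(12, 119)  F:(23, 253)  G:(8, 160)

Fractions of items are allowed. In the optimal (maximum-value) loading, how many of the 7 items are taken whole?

3

Order: G (160/8=20.00) > F (253/23=11.00) > E (119/12=9.92) > D (184/25=7.36) > C (156/24=6.50) > B (168/31=5.42) > A (49/11=4.45)
Fill: take G (8 @ 160) → take F (23 @ 253) → take E (12 @ 119) → take 11/25 of D → 80.96; 54/54 used.
3 item(s) taken whole; one partial (take 11/25 of D).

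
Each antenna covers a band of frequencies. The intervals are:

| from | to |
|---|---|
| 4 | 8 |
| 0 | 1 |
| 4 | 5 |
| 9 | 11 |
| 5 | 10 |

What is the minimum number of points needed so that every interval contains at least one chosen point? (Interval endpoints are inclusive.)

By right end: [0,1]  [4,5]  [4,8]  [5,10]  [9,11]
[0,1] uncovered → point at 1; [4,5] uncovered → point at 5; [9,11] uncovered → point at 11.
Points: 1, 5, 11 (3 total).

3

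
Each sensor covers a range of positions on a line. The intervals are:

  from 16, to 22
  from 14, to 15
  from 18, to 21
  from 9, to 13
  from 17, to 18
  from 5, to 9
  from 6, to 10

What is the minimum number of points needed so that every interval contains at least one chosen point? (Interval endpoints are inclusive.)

3

By right end: [5,9]  [6,10]  [9,13]  [14,15]  [17,18]  [18,21]  [16,22]
[5,9] uncovered → point at 9; [14,15] uncovered → point at 15; [17,18] uncovered → point at 18.
Points: 9, 15, 18 (3 total).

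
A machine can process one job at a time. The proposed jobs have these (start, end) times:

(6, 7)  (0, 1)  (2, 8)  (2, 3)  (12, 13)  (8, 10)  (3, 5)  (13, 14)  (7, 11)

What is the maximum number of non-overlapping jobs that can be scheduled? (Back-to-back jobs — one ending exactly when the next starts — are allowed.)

7

Greedy by earliest finish: after sorting by end time, pick each interval compatible with the last pick.
Sorted by end: (0,1)  (2,3)  (3,5)  (6,7)  (2,8)  (8,10)  (7,11)  (12,13)  (13,14)
take (0,1); take (2,3); take (3,5); take (6,7); take (8,10); take (12,13); take (13,14).
Selected 7 jobs.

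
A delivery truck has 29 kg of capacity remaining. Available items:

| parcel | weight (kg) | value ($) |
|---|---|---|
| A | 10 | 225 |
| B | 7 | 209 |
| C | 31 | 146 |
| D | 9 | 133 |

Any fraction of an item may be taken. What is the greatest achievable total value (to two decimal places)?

Order: B (209/7=29.86) > A (225/10=22.50) > D (133/9=14.78) > C (146/31=4.71)
Fill: take B (7 @ 209) → take A (10 @ 225) → take D (9 @ 133) → take 3/31 of C → 14.13; 29/29 used.
Total value = 581.13

581.13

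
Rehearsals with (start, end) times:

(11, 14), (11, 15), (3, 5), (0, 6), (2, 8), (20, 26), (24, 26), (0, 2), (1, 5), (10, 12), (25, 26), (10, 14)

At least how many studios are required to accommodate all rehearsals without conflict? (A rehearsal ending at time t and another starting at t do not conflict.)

starts: [0, 0, 1, 2, 3, 10, 10, 11, 11, 20, 24, 25]
ends:   [2, 5, 5, 6, 8, 12, 14, 14, 15, 26, 26, 26]
s0→1 s0→2 s1→3 e2→2 s2→3 s3→4  — peak 4.

4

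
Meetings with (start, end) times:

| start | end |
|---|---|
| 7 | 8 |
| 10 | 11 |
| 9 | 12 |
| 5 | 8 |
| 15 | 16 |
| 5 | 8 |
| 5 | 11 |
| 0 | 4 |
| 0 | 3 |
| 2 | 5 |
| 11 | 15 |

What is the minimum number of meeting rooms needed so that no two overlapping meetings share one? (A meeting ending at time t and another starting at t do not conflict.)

4

starts: [0, 0, 2, 5, 5, 5, 7, 9, 10, 11, 15]
ends:   [3, 4, 5, 8, 8, 8, 11, 11, 12, 15, 16]
s0→1 s0→2 s2→3 e3→2 e4→1 e5→0 s5→1 s5→2 s5→3 s7→4  — peak 4.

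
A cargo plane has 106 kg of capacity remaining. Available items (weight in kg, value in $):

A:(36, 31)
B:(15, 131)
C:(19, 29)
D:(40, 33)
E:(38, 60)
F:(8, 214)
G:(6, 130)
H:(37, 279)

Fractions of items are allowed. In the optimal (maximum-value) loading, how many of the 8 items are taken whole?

5

Order: F (214/8=26.75) > G (130/6=21.67) > B (131/15=8.73) > H (279/37=7.54) > E (60/38=1.58) > C (29/19=1.53) > A (31/36=0.86) > D (33/40=0.82)
Fill: take F (8 @ 214) → take G (6 @ 130) → take B (15 @ 131) → take H (37 @ 279) → take E (38 @ 60) → take 2/19 of C → 3.05; 106/106 used.
5 item(s) taken whole; one partial (take 2/19 of C).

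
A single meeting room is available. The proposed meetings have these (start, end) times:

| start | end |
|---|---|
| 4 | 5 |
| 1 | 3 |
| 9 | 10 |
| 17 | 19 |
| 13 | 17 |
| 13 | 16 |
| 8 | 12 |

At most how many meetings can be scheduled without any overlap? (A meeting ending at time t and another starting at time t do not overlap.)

Sorted by end: (1,3)  (4,5)  (9,10)  (8,12)  (13,16)  (13,17)  (17,19)
take (1,3); take (4,5); take (9,10); skip (8,12); take (13,16); take (17,19).
Selected 5 meetings.

5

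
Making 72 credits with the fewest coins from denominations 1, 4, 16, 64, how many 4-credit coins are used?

72 = 1×64 + 2×4
Count of 4: 2

2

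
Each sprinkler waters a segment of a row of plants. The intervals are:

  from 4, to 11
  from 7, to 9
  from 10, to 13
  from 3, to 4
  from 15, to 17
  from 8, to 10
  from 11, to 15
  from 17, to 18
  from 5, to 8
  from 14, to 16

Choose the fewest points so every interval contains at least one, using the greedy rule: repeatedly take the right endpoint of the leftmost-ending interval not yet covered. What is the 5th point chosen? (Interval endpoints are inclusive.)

18

Sort by right endpoint; whenever an interval is uncovered, place a point at its right end.
By right end: [3,4]  [5,8]  [7,9]  [8,10]  [4,11]  [10,13]  [11,15]  [14,16]  [15,17]  [17,18]
[3,4] uncovered → point at 4; [5,8] uncovered → point at 8; [10,13] uncovered → point at 13; [14,16] uncovered → point at 16; [17,18] uncovered → point at 18.
Points: 4, 8, 13, 16, 18 (5 total).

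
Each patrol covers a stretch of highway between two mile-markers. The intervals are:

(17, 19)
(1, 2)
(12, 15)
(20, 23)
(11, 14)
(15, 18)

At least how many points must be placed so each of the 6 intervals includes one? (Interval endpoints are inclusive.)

4

Sorted: [1,2] [11,14] [12,15] [15,18] [17,19] [20,23]
{[1,2]} hit by 2; {[11,14],[12,15]} hit by 14; {[15,18],[17,19]} hit by 18; {[20,23]} hit by 23.
Points: 2, 14, 18, 23 (4 total).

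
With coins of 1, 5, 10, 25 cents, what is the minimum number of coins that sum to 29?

29 = 1×25 + 4×1
Total coins = 1 + 4 = 5

5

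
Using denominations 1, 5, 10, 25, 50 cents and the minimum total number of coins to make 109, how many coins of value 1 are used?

4

109 − 2×50→9 − 1×5→4 − 4×1→0
Count of 1: 4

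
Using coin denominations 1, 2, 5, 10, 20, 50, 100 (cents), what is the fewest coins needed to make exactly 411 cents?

6

411 = 4×100 + 1×10 + 1×1
Total coins = 4 + 1 + 1 = 6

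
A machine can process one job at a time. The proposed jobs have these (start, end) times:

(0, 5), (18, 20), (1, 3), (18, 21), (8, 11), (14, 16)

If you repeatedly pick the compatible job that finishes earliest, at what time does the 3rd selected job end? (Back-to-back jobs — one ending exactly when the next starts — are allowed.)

Order by finish time; keep every interval that doesn't clash with the previous kept one.
By end time: (1,3), (0,5), (8,11), (14,16), (18,20), (18,21).
Pick (1,3); next start ≥ 3 → (8,11); next start ≥ 11 → (14,16); next start ≥ 16 → (18,20).
Selected: (1,3) (8,11) (14,16) (18,20)

16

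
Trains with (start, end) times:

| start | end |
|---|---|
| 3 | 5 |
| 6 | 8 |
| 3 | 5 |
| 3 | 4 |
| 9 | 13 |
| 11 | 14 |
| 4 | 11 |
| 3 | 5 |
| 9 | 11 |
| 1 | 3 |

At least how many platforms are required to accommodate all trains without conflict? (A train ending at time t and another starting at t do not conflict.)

4

starts: [1, 3, 3, 3, 3, 4, 6, 9, 9, 11]
ends:   [3, 4, 5, 5, 5, 8, 11, 11, 13, 14]
s1→1 e3→0 s3→1 s3→2 s3→3 s3→4  — peak 4.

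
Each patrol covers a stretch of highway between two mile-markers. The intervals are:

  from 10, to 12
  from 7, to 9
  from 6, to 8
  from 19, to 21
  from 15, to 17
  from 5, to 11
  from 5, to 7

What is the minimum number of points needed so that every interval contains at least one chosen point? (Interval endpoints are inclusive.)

4

Sorted: [5,7] [6,8] [7,9] [5,11] [10,12] [15,17] [19,21]
{[5,7],[6,8],[7,9],[5,11]} hit by 7; {[10,12]} hit by 12; {[15,17]} hit by 17; {[19,21]} hit by 21.
Points: 7, 12, 17, 21 (4 total).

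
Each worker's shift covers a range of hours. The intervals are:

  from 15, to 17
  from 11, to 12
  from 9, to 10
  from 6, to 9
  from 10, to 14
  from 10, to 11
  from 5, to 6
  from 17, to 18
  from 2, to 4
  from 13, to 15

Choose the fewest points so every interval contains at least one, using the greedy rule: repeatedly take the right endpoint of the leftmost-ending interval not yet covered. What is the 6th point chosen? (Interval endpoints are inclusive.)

Process intervals by earliest right end; each time one isn't hit yet, stab at its right endpoint.
By right end: [2,4]  [5,6]  [6,9]  [9,10]  [10,11]  [11,12]  [10,14]  [13,15]  [15,17]  [17,18]
[2,4] uncovered → point at 4; [5,6] uncovered → point at 6; [9,10] uncovered → point at 10; [11,12] uncovered → point at 12; [13,15] uncovered → point at 15; [17,18] uncovered → point at 18.
Points: 4, 6, 10, 12, 15, 18 (6 total).

18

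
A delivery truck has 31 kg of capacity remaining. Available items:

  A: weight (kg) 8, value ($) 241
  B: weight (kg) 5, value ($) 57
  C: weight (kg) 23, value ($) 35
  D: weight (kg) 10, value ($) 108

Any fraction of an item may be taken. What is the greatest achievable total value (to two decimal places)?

Ratios (sorted): A 30.12, B 11.40, D 10.80, C 1.52
take A (8 @ 241); take B (5 @ 57); take D (10 @ 108); take 8/23 of C → 12.17. Capacity used 31/31.
Total value = 418.17

418.17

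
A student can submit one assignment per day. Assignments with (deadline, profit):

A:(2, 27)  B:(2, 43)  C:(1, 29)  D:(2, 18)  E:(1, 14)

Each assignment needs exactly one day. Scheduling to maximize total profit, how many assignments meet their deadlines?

2

Take jobs in profit order; each goes to the latest open slot no later than its deadline.
Profit order: B=43 C=29 A=27 D=18 E=14
Assign: B→slot 2, C→slot 1, A skipped, D skipped, E skipped.
Slots: [1:C] [2:B]
2 of 5 scheduled.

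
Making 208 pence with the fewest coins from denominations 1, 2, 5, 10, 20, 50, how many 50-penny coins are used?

208 = 4×50 + 1×5 + 1×2 + 1×1
Count of 50: 4

4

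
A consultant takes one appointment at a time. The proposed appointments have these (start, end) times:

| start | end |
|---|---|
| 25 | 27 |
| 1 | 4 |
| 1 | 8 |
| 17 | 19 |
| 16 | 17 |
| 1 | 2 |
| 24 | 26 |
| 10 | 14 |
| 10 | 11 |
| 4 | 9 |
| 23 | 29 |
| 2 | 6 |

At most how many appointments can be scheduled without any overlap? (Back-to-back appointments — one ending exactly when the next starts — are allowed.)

Sorted by end: (1,2)  (1,4)  (2,6)  (1,8)  (4,9)  (10,11)  (10,14)  (16,17)  (17,19)  (24,26)  (25,27)  (23,29)
take (1,2); take (2,6); skip (1,8); take (10,11); skip (10,14); take (16,17); take (17,19); take (24,26); skip (25,27); skip (23,29).
Selected 6 appointments.

6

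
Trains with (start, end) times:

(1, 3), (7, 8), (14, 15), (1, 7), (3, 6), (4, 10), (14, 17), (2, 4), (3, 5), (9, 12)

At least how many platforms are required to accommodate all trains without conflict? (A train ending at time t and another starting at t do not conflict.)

Count concurrent intervals with a sweep; the peak is the room count.
starts: [1, 1, 2, 3, 3, 4, 7, 9, 14, 14]
ends:   [3, 4, 5, 6, 7, 8, 10, 12, 15, 17]
s1→1 s1→2 s2→3 e3→2 s3→3 s3→4  — peak 4.

4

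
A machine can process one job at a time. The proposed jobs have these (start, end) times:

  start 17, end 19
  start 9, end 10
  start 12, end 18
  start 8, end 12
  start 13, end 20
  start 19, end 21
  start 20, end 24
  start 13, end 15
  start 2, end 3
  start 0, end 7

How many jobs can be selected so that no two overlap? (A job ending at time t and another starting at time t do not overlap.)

Sort by end time and greedily take each interval whose start is ≥ the last chosen end.
Sorted by end: (2,3)  (0,7)  (9,10)  (8,12)  (13,15)  (12,18)  (17,19)  (13,20)  (19,21)  (20,24)
take (2,3); skip (0,7); take (9,10); take (13,15); take (17,19); skip (13,20); take (19,21).
Selected 5 jobs.

5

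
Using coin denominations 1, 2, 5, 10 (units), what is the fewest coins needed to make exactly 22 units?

22 = 2×10 + 1×2
Total coins = 2 + 1 = 3

3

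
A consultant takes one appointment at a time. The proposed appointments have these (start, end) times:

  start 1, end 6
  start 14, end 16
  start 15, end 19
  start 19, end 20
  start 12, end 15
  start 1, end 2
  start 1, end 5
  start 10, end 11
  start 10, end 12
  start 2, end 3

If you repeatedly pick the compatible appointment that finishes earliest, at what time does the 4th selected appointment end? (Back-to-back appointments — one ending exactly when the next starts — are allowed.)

15

Greedy by earliest finish: after sorting by end time, pick each interval compatible with the last pick.
Sorted by end: (1,2)  (2,3)  (1,5)  (1,6)  (10,11)  (10,12)  (12,15)  (14,16)  (15,19)  (19,20)
take (1,2); take (2,3); take (10,11); take (12,15); take (15,19); take (19,20).
Selected: (1,2) (2,3) (10,11) (12,15) (15,19) (19,20)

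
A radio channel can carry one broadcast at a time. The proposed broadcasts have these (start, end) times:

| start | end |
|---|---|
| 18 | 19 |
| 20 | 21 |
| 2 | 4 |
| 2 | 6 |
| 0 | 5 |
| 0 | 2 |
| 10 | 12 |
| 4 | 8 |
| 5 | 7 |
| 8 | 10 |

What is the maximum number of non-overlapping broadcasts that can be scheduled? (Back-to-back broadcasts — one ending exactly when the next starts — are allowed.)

Sorted by end: (0,2)  (2,4)  (0,5)  (2,6)  (5,7)  (4,8)  (8,10)  (10,12)  (18,19)  (20,21)
take (0,2); take (2,4); skip (0,5); skip (2,6); take (5,7); skip (4,8); take (8,10); take (10,12); take (18,19); take (20,21).
Selected 7 broadcasts.

7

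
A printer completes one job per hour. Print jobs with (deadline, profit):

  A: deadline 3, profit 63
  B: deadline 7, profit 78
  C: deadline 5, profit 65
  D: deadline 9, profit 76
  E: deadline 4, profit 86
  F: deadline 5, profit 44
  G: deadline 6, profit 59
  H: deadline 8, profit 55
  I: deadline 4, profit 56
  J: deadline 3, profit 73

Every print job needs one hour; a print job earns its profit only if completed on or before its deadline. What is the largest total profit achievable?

Take jobs in profit order; each goes to the latest open slot no later than its deadline.
By profit: E(d4,86), B(d7,78), D(d9,76), J(d3,73), C(d5,65), A(d3,63), G(d6,59), I(d4,56), H(d8,55), F(d5,44)
E→slot 4; B→slot 7; D→slot 9; J→slot 3; C→slot 5; A→slot 2; G→slot 6; I→slot 1; H→slot 8; F skipped.
Profit = 56 + 63 + 73 + 86 + 65 + 59 + 78 + 55 + 76 = 611

611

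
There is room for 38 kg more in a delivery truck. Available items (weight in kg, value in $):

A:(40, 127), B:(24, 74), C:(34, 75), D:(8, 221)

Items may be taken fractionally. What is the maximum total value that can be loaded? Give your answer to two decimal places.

316.25

Sort by value per unit weight and fill in that order.
Ratios (sorted): D 27.62, A 3.17, B 3.08, C 2.21
take D (8 @ 221); take 30/40 of A → 95.25. Capacity used 38/38.
Total value = 316.25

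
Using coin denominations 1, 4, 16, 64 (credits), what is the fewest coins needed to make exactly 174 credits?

9

Greedy: take as many of the largest coin as possible, then repeat with the remainder.
174 − 2×64→46 − 2×16→14 − 3×4→2 − 2×1→0
Total coins = 2 + 2 + 3 + 2 = 9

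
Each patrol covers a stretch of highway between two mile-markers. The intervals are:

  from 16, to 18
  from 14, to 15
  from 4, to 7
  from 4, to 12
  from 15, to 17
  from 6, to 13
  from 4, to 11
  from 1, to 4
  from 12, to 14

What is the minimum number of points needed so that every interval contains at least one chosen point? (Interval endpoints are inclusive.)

Sort by right endpoint; whenever an interval is uncovered, place a point at its right end.
By right end: [1,4]  [4,7]  [4,11]  [4,12]  [6,13]  [12,14]  [14,15]  [15,17]  [16,18]
[1,4] uncovered → point at 4; [6,13] uncovered → point at 13; [14,15] uncovered → point at 15; [16,18] uncovered → point at 18.
Points: 4, 13, 15, 18 (4 total).

4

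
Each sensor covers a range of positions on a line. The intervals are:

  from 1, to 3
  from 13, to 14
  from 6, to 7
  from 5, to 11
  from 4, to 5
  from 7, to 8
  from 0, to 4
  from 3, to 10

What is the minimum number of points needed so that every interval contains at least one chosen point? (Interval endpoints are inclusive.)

By right end: [1,3]  [0,4]  [4,5]  [6,7]  [7,8]  [3,10]  [5,11]  [13,14]
[1,3] uncovered → point at 3; [4,5] uncovered → point at 5; [6,7] uncovered → point at 7; [13,14] uncovered → point at 14.
Points: 3, 5, 7, 14 (4 total).

4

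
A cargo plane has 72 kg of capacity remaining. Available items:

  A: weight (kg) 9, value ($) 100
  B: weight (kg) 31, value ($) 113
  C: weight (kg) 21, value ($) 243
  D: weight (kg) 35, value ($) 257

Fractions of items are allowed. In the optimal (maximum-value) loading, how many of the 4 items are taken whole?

Sort by value per unit weight and fill in that order.
Ratios (sorted): C 11.57, A 11.11, D 7.34, B 3.65
take C (21 @ 243); take A (9 @ 100); take D (35 @ 257); take 7/31 of B → 25.52. Capacity used 72/72.
3 item(s) taken whole; one partial (take 7/31 of B).

3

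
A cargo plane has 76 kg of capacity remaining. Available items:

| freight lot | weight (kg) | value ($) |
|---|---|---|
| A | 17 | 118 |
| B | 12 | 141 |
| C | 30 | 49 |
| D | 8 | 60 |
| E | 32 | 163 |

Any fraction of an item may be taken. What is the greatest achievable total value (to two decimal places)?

Greedy by value/weight ratio, highest first.
Ratios (sorted): B 11.75, D 7.50, A 6.94, E 5.09, C 1.63
take B (12 @ 141); take D (8 @ 60); take A (17 @ 118); take E (32 @ 163); take 7/30 of C → 11.43. Capacity used 76/76.
Total value = 493.43

493.43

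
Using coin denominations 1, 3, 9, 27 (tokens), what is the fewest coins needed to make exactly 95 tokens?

95 − 3×27→14 − 1×9→5 − 1×3→2 − 2×1→0
Total coins = 3 + 1 + 1 + 2 = 7

7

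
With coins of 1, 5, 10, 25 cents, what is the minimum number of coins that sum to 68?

68 = 2×25 + 1×10 + 1×5 + 3×1
Total coins = 2 + 1 + 1 + 3 = 7

7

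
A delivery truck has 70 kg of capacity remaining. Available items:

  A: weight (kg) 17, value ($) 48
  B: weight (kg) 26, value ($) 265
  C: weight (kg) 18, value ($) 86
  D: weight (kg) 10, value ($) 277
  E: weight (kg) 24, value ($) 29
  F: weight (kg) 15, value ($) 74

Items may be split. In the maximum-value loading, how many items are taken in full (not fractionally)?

4

Greedy by value/weight ratio, highest first.
Ratios (sorted): D 27.70, B 10.19, F 4.93, C 4.78, A 2.82, E 1.21
take D (10 @ 277); take B (26 @ 265); take F (15 @ 74); take C (18 @ 86); take 1/17 of A → 2.82. Capacity used 70/70.
4 item(s) taken whole; one partial (take 1/17 of A).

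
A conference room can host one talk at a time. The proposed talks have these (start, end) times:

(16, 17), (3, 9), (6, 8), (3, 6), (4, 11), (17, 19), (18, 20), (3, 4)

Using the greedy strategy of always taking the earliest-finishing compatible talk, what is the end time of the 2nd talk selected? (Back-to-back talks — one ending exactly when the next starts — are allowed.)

8

By end time: (3,4), (3,6), (6,8), (3,9), (4,11), (16,17), (17,19), (18,20).
Pick (3,4); next start ≥ 4 → (6,8); next start ≥ 8 → (16,17); next start ≥ 17 → (17,19).
Selected: (3,4) (6,8) (16,17) (17,19)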